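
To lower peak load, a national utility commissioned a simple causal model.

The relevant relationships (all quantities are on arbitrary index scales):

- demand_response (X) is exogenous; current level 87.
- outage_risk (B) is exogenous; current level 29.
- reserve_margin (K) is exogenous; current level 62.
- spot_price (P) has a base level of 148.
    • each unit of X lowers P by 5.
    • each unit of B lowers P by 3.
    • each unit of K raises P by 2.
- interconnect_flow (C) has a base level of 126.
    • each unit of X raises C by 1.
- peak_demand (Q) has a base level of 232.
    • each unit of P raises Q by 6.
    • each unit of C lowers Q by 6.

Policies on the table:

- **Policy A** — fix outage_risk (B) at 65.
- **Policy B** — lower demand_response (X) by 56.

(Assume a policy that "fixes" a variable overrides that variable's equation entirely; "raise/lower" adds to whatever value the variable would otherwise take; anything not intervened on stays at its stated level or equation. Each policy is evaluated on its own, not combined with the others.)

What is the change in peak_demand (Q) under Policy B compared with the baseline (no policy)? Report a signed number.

2016

Baseline:
  X = 87
  B = 29
  K = 62
  P = 148 − 5·87 − 3·29 + 2·62 = -250
  C = 126 + 87 = 213
  Q = 232 + 6·(-250) − 6·213 = -2546
Policy B (X − 56):
  X = 87 − 56 = 31
  B = 29
  K = 62
  P = 148 − 5·31 − 3·29 + 2·62 = 30
  C = 126 + 31 = 157
  Q = 232 + 6·30 − 6·157 = -530
Change in Q: -530 − (-2546) = 2016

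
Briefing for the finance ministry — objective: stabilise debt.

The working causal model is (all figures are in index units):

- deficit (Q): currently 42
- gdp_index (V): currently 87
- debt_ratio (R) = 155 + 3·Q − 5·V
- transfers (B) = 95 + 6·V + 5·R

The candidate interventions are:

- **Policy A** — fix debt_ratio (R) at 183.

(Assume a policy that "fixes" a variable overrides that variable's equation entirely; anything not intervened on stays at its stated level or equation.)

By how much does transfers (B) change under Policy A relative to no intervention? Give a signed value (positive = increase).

Baseline:
  Q = 42
  V = 87
  R = 155 + 3·42 − 5·87 = -154
  B = 95 + 6·87 + 5·(-154) = -153
Policy A (R := 183):
  Q = 42
  V = 87
  R = 183
  B = 95 + 6·87 + 5·183 = 1532
Change in B: 1532 − (-153) = 1685

1685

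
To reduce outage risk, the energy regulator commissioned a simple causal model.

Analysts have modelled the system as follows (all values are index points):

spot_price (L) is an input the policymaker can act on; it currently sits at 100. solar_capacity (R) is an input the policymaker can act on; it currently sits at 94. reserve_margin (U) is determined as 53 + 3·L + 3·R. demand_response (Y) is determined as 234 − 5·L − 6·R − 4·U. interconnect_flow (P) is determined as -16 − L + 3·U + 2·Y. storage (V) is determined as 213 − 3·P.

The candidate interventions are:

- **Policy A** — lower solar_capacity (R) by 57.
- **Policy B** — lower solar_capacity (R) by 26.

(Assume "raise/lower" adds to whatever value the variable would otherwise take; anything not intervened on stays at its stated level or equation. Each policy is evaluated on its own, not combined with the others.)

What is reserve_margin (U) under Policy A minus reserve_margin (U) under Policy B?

-93

Policy A (R − 57):
  L = 100
  R = 94 − 57 = 37
  U = 53 + 3·100 + 3·37 = 464
Policy B (R − 26):
  L = 100
  R = 94 − 26 = 68
  U = 53 + 3·100 + 3·68 = 557
U: 464 − 557 = -93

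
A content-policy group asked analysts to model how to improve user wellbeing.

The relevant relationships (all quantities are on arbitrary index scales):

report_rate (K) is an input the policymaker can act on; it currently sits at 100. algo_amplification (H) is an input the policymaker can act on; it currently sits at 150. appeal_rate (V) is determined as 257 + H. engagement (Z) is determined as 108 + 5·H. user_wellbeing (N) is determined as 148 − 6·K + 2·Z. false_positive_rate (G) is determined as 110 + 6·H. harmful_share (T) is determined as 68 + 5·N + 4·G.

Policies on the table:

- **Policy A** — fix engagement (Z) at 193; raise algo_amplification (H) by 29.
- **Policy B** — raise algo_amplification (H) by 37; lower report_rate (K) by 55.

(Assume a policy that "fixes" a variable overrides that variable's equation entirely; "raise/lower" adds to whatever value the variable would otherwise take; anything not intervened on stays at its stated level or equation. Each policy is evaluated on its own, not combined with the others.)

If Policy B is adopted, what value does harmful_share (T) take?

14816

Policy B (H + 37, K − 55):
  K = 100 − 55 = 45
  H = 150 + 37 = 187
  Z = 108 + 5·187 = 1043
  N = 148 − 6·45 + 2·1043 = 1964
  G = 110 + 6·187 = 1232
  T = 68 + 5·1964 + 4·1232 = 14816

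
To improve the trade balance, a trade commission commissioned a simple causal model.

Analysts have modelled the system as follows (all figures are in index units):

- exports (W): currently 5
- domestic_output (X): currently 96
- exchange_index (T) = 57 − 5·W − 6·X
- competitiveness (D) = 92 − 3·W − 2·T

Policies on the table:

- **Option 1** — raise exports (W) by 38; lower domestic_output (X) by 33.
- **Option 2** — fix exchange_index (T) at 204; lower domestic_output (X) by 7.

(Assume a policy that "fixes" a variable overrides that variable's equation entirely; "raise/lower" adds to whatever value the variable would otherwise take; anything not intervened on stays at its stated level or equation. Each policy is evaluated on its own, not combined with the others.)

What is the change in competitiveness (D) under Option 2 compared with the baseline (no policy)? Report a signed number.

Baseline:
  W = 5
  X = 96
  T = 57 − 5·5 − 6·96 = -544
  D = 92 − 3·5 − 2·(-544) = 1165
Option 2 (T := 204, X − 7):
  W = 5
  X = 96 − 7 = 89
  T = 204
  D = 92 − 3·5 − 2·204 = -331
Change in D: -331 − 1165 = -1496

-1496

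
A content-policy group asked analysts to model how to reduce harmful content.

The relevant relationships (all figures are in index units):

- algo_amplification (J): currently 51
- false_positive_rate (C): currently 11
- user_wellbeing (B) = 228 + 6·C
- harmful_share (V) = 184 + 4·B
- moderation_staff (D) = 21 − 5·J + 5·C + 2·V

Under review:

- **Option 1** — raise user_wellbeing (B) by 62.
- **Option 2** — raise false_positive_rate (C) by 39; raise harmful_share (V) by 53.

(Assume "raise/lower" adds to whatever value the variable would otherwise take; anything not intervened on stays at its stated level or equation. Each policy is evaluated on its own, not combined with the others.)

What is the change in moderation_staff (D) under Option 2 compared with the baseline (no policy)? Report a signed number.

2173

Baseline:
  J = 51
  C = 11
  B = 228 + 6·11 = 294
  V = 184 + 4·294 = 1360
  D = 21 − 5·51 + 5·11 + 2·1360 = 2541
Option 2 (C + 39, V + 53):
  J = 51
  C = 11 + 39 = 50
  B = 228 + 6·50 = 528
  V = 184 + 4·528 (+53 from intervention) = 2349
  D = 21 − 5·51 + 5·50 + 2·2349 = 4714
Change in D: 4714 − 2541 = 2173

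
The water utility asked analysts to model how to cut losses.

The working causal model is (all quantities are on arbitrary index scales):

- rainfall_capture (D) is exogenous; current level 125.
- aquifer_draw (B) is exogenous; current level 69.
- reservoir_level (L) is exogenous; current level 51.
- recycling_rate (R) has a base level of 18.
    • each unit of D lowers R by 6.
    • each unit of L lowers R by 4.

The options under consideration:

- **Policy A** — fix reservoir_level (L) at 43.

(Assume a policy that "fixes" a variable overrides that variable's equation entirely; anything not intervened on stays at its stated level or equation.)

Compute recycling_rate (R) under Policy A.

-904

Policy A (L := 43):
  D = 125
  L = 43
  R = 18 − 6·125 − 4·43 = -904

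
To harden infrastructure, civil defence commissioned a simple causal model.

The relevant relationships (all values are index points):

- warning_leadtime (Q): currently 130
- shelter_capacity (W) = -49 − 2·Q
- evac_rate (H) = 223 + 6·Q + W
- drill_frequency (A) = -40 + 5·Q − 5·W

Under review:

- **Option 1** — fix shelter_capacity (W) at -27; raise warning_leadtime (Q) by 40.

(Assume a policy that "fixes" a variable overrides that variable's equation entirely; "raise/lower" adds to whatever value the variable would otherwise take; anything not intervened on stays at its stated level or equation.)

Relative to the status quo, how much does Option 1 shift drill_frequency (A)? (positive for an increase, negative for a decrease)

-1210

Baseline:
  Q = 130
  W = -49 − 2·130 = -309
  A = -40 + 5·130 − 5·(-309) = 2155
Option 1 (W := -27, Q + 40):
  Q = 130 + 40 = 170
  W = -27
  A = -40 + 5·170 − 5·(-27) = 945
Change in A: 945 − 2155 = -1210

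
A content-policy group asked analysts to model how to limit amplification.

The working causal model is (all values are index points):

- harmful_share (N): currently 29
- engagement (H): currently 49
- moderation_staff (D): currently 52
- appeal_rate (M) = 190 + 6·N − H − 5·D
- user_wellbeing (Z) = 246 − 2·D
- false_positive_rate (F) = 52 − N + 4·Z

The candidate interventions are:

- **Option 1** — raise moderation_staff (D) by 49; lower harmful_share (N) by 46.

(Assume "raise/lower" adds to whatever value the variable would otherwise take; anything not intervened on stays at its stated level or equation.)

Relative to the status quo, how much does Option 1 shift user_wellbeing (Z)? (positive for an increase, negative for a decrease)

-98

Baseline:
  D = 52
  Z = 246 − 2·52 = 142
Option 1 (D + 49, N − 46):
  D = 52 + 49 = 101
  Z = 246 − 2·101 = 44
Change in Z: 44 − 142 = -98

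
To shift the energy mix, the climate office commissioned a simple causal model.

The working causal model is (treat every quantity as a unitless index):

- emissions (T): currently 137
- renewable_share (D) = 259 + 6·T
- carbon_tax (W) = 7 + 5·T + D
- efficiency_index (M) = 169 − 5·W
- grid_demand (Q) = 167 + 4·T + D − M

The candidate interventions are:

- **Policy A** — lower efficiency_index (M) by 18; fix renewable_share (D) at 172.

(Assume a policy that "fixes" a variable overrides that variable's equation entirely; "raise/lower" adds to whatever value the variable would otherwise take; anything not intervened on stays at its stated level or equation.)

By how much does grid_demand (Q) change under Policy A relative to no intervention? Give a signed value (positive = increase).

Baseline:
  T = 137
  D = 259 + 6·137 = 1081
  W = 7 + 5·137 + 1081 = 1773
  M = 169 − 5·1773 = -8696
  Q = 167 + 4·137 + 1081 − (-8696) = 10492
Policy A (M − 18, D := 172):
  T = 137
  D = 172
  W = 7 + 5·137 + 172 = 864
  M = 169 − 5·864 (−18 from intervention) = -4169
  Q = 167 + 4·137 + 172 − (-4169) = 5056
Change in Q: 5056 − 10492 = -5436

-5436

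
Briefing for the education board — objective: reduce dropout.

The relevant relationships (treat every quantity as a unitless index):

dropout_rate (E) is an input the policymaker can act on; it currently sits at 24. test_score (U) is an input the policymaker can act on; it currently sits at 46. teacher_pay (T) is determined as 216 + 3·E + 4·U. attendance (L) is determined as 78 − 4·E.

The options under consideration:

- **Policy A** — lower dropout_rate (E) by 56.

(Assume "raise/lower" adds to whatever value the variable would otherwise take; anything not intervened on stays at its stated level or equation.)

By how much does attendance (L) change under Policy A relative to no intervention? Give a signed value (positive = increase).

224

Baseline:
  E = 24
  L = 78 − 4·24 = -18
Policy A (E − 56):
  E = 24 − 56 = -32
  L = 78 − 4·(-32) = 206
Change in L: 206 − (-18) = 224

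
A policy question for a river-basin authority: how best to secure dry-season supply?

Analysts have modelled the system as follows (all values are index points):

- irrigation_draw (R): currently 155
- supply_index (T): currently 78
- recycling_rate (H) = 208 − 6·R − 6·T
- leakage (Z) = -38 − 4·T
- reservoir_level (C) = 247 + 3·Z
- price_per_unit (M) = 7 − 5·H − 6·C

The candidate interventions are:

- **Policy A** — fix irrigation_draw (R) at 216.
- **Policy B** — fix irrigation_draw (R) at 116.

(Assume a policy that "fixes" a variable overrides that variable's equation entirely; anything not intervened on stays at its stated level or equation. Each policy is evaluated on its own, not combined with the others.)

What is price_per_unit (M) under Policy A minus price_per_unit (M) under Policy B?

Policy A (R := 216):
  R = 216
  T = 78
  H = 208 − 6·216 − 6·78 = -1556
  Z = -38 − 4·78 = -350
  C = 247 + 3·(-350) = -803
  M = 7 − 5·(-1556) − 6·(-803) = 12605
Policy B (R := 116):
  R = 116
  T = 78
  H = 208 − 6·116 − 6·78 = -956
  Z = -38 − 4·78 = -350
  C = 247 + 3·(-350) = -803
  M = 7 − 5·(-956) − 6·(-803) = 9605
M: 12605 − 9605 = 3000

3000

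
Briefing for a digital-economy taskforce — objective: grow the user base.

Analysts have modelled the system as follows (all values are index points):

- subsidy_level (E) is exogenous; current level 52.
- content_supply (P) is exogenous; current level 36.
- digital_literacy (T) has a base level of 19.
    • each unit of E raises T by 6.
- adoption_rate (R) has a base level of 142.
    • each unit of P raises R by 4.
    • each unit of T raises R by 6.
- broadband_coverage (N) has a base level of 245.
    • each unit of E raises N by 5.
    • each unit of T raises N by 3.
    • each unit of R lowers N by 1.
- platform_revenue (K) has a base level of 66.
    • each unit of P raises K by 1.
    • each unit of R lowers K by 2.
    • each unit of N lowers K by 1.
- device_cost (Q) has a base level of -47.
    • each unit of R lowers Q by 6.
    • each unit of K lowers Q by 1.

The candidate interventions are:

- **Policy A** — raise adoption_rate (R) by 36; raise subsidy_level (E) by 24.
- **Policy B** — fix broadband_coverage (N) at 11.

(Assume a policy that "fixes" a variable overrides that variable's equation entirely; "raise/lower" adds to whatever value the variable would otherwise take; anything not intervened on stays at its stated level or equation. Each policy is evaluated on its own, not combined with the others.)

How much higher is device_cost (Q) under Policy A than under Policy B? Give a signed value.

-4733

Policy A (R + 36, E + 24):
  E = 52 + 24 = 76
  P = 36
  T = 19 + 6·76 = 475
  R = 142 + 4·36 + 6·475 (+36 from intervention) = 3172
  N = 245 + 5·76 + 3·475 − 3172 = -1122
  K = 66 + 36 − 2·3172 − (-1122) = -5120
  Q = -47 − 6·3172 − (-5120) = -13959
Policy B (N := 11):
  E = 52
  P = 36
  T = 19 + 6·52 = 331
  R = 142 + 4·36 + 6·331 = 2272
  N = 11
  K = 66 + 36 − 2·2272 − 11 = -4453
  Q = -47 − 6·2272 − (-4453) = -9226
Q: -13959 − (-9226) = -4733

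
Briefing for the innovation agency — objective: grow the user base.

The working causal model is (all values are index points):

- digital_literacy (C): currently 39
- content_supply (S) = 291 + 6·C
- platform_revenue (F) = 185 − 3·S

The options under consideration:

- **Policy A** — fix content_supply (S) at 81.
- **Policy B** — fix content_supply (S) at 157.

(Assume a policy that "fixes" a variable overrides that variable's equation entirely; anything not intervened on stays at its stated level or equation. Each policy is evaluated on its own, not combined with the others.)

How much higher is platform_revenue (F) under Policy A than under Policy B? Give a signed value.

Policy A (S := 81):
  C = 39
  S = 81
  F = 185 − 3·81 = -58
Policy B (S := 157):
  C = 39
  S = 157
  F = 185 − 3·157 = -286
F: -58 − (-286) = 228

228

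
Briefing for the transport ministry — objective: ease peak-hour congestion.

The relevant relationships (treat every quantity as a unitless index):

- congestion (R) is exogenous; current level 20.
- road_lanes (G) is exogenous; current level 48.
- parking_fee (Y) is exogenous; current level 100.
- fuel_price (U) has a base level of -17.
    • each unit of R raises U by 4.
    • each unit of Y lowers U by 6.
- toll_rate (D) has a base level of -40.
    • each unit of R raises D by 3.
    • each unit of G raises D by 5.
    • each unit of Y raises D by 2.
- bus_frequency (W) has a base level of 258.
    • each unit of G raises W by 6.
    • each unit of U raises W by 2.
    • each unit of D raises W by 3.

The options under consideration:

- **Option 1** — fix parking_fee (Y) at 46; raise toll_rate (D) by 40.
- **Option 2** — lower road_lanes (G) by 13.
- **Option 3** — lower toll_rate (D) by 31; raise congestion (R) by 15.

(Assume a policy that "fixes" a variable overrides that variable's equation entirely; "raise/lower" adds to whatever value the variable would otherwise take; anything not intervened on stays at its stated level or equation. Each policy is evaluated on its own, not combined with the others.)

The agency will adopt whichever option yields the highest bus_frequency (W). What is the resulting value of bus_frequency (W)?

Option 1 (Y := 46, D + 40):
  R = 20
  G = 48
  Y = 46
  U = -17 + 4·20 − 6·46 = -213
  D = -40 + 3·20 + 5·48 + 2·46 (+40 from intervention) = 392
  W = 258 + 6·48 + 2·(-213) + 3·392 = 1296
Option 2 (G − 13):
  R = 20
  G = 48 − 13 = 35
  Y = 100
  U = -17 + 4·20 − 6·100 = -537
  D = -40 + 3·20 + 5·35 + 2·100 = 395
  W = 258 + 6·35 + 2·(-537) + 3·395 = 579
Option 3 (D − 31, R + 15):
  R = 20 + 15 = 35
  G = 48
  Y = 100
  U = -17 + 4·35 − 6·100 = -477
  D = -40 + 3·35 + 5·48 + 2·100 (−31 from intervention) = 474
  W = 258 + 6·48 + 2·(-477) + 3·474 = 1014
Comparing — Option 1: W=1296, Option 2: W=579, Option 3: W=1014. Highest is 1296 (Option 1).

1296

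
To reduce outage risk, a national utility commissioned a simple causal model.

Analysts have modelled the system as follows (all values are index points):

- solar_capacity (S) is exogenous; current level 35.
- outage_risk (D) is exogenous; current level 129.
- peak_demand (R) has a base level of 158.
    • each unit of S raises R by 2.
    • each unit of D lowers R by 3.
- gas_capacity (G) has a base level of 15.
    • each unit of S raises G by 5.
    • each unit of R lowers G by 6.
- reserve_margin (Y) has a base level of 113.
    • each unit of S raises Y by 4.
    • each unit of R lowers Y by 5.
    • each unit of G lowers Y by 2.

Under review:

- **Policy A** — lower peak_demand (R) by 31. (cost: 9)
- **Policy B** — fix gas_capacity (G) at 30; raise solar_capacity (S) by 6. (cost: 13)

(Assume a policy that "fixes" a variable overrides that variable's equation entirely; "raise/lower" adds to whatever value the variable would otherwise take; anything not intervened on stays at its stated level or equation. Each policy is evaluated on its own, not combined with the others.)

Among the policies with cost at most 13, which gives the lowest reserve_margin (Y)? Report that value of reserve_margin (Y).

Policy A (R − 31):
  S = 35
  D = 129
  R = 158 + 2·35 − 3·129 (−31 from intervention) = -190
  G = 15 + 5·35 − 6·(-190) = 1330
  Y = 113 + 4·35 − 5·(-190) − 2·1330 = -1457
Policy B (G := 30, S + 6):
  S = 35 + 6 = 41
  D = 129
  R = 158 + 2·41 − 3·129 = -147
  G = 30
  Y = 113 + 4·41 − 5·(-147) − 2·30 = 952
Comparing — Policy A: Y=-1457, Policy B: Y=952. Lowest is -1457 (Policy A).

-1457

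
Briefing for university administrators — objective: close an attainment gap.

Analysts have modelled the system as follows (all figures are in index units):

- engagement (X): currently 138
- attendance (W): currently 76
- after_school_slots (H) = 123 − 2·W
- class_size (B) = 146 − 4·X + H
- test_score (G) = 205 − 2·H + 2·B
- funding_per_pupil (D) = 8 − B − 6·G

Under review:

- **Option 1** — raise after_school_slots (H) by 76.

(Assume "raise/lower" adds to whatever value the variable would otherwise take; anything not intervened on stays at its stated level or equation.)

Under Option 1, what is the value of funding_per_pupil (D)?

4009

Option 1 (H + 76):
  X = 138
  W = 76
  H = 123 − 2·76 (+76 from intervention) = 47
  B = 146 − 4·138 + 47 = -359
  G = 205 − 2·47 + 2·(-359) = -607
  D = 8 − (-359) − 6·(-607) = 4009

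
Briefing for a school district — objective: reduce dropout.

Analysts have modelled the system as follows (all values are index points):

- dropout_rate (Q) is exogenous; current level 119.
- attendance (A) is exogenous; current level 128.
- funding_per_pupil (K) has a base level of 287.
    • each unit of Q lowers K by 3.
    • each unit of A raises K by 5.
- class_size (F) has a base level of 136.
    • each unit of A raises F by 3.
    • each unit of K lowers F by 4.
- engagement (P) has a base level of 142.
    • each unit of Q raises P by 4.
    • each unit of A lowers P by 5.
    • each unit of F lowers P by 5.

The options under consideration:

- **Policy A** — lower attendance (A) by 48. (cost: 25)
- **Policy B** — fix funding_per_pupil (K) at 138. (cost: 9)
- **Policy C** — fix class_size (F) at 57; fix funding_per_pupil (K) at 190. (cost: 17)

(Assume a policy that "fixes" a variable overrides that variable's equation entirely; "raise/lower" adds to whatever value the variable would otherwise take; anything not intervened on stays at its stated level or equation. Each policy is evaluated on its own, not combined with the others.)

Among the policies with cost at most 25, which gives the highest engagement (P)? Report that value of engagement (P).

Policy A (A − 48):
  Q = 119
  A = 128 − 48 = 80
  K = 287 − 3·119 + 5·80 = 330
  F = 136 + 3·80 − 4·330 = -944
  P = 142 + 4·119 − 5·80 − 5·(-944) = 4938
Policy B (K := 138):
  Q = 119
  A = 128
  K = 138
  F = 136 + 3·128 − 4·138 = -32
  P = 142 + 4·119 − 5·128 − 5·(-32) = 138
Policy C (F := 57, K := 190):
  Q = 119
  A = 128
  K = 190
  F = 57
  P = 142 + 4·119 − 5·128 − 5·57 = -307
Comparing — Policy A: P=4938, Policy B: P=138, Policy C: P=-307. Highest is 4938 (Policy A).

4938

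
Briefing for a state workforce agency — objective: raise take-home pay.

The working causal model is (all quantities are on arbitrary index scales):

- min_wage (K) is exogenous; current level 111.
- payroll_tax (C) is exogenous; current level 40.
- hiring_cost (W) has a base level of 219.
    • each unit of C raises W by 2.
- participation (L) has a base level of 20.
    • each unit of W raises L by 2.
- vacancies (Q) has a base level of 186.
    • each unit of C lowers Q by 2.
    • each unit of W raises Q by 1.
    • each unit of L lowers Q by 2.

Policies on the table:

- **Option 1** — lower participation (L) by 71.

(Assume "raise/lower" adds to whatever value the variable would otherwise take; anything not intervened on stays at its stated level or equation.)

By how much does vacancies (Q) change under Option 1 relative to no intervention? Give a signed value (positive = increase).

142

Baseline:
  C = 40
  W = 219 + 2·40 = 299
  L = 20 + 2·299 = 618
  Q = 186 − 2·40 + 299 − 2·618 = -831
Option 1 (L − 71):
  C = 40
  W = 219 + 2·40 = 299
  L = 20 + 2·299 (−71 from intervention) = 547
  Q = 186 − 2·40 + 299 − 2·547 = -689
Change in Q: -689 − (-831) = 142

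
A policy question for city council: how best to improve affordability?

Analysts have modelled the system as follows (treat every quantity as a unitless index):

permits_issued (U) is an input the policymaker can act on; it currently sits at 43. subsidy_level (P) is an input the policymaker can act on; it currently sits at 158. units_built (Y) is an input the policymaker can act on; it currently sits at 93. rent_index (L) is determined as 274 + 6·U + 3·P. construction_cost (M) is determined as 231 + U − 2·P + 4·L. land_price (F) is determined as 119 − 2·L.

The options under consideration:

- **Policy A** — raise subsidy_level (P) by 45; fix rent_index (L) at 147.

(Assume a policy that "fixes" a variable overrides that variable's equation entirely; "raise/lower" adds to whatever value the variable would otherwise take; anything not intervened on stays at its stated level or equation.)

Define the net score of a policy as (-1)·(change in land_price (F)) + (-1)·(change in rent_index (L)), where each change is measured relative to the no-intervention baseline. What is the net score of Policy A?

-859

Baseline:
  U = 43
  P = 158
  L = 274 + 6·43 + 3·158 = 1006
  F = 119 − 2·1006 = -1893
Policy A (P + 45, L := 147):
  U = 43
  P = 158 + 45 = 203
  L = 147
  F = 119 − 2·147 = -175
ΔF = -175 − (-1893) = 1718; ΔL = 147 − 1006 = -859
Score = (-1)·1718 + (-1)·(-859) = -859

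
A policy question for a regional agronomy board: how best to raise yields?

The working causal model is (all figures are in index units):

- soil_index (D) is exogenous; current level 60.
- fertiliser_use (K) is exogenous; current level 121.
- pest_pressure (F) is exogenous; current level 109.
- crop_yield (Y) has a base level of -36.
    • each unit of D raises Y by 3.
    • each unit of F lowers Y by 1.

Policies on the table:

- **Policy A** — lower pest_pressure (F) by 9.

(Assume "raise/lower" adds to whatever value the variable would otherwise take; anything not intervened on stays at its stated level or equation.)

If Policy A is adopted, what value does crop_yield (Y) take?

44

Policy A (F − 9):
  D = 60
  F = 109 − 9 = 100
  Y = -36 + 3·60 − 100 = 44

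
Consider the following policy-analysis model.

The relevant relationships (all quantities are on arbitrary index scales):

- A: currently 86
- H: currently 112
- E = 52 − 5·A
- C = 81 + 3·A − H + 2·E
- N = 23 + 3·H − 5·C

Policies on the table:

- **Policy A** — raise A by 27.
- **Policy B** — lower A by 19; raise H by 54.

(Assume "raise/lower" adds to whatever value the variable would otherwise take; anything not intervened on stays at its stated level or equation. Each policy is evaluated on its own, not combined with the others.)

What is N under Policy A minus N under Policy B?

1178

Policy A (A + 27):
  A = 86 + 27 = 113
  H = 112
  E = 52 − 5·113 = -513
  C = 81 + 3·113 − 112 + 2·(-513) = -718
  N = 23 + 3·112 − 5·(-718) = 3949
Policy B (A − 19, H + 54):
  A = 86 − 19 = 67
  H = 112 + 54 = 166
  E = 52 − 5·67 = -283
  C = 81 + 3·67 − 166 + 2·(-283) = -450
  N = 23 + 3·166 − 5·(-450) = 2771
N: 3949 − 2771 = 1178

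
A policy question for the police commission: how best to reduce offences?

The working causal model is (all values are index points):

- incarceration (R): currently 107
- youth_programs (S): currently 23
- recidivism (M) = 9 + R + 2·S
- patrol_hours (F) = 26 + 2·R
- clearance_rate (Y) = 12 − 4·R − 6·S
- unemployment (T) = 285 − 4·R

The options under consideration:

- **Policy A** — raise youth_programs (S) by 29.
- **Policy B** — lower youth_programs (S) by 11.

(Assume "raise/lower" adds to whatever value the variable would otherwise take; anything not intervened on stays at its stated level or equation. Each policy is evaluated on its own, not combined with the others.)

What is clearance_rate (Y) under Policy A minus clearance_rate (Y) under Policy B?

-240

Policy A (S + 29):
  R = 107
  S = 23 + 29 = 52
  Y = 12 − 4·107 − 6·52 = -728
Policy B (S − 11):
  R = 107
  S = 23 − 11 = 12
  Y = 12 − 4·107 − 6·12 = -488
Y: -728 − (-488) = -240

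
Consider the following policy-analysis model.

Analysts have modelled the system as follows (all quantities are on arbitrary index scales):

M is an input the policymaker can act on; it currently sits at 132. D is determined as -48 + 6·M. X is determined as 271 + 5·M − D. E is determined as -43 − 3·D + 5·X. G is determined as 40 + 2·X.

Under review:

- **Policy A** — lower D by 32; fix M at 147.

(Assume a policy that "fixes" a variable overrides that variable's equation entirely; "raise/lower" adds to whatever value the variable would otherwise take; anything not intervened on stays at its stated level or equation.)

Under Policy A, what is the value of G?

448

Policy A (D − 32, M := 147):
  M = 147
  D = -48 + 6·147 (−32 from intervention) = 802
  X = 271 + 5·147 − 802 = 204
  G = 40 + 2·204 = 448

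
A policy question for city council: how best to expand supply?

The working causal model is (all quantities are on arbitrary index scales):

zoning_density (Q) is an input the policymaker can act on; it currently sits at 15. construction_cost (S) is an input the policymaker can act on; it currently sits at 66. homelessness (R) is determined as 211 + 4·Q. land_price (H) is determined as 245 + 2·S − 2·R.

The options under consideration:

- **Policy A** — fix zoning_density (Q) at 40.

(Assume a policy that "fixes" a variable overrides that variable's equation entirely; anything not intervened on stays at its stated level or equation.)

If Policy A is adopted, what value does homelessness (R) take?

Policy A (Q := 40):
  Q = 40
  R = 211 + 4·40 = 371

371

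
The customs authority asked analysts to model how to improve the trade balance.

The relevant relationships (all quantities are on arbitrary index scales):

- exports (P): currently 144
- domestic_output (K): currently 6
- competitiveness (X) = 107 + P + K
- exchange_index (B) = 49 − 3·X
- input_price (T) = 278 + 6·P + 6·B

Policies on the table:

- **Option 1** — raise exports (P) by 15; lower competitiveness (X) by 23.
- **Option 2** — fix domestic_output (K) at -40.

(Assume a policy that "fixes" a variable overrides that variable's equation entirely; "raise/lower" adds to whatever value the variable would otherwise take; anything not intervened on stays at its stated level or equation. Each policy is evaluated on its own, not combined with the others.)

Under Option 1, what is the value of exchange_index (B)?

Option 1 (P + 15, X − 23):
  P = 144 + 15 = 159
  K = 6
  X = 107 + 159 + 6 (−23 from intervention) = 249
  B = 49 − 3·249 = -698

-698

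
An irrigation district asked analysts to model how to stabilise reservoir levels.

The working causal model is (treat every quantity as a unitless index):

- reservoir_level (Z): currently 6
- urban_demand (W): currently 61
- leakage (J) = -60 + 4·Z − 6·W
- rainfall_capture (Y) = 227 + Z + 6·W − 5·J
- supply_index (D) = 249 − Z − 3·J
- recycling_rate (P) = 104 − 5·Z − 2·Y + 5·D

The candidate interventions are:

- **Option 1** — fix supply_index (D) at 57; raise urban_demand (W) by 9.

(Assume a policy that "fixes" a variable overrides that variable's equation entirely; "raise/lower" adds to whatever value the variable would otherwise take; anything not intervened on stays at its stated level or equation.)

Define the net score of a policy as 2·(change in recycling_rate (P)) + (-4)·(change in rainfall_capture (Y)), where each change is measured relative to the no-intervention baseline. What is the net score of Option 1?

-16512

Baseline:
  Z = 6
  W = 61
  J = -60 + 4·6 − 6·61 = -402
  Y = 227 + 6 + 6·61 − 5·(-402) = 2609
  D = 249 − 6 − 3·(-402) = 1449
  P = 104 − 5·6 − 2·2609 + 5·1449 = 2101
Option 1 (D := 57, W + 9):
  Z = 6
  W = 61 + 9 = 70
  J = -60 + 4·6 − 6·70 = -456
  Y = 227 + 6 + 6·70 − 5·(-456) = 2933
  D = 57
  P = 104 − 5·6 − 2·2933 + 5·57 = -5507
ΔP = -5507 − 2101 = -7608; ΔY = 2933 − 2609 = 324
Score = 2·(-7608) + (-4)·324 = -16512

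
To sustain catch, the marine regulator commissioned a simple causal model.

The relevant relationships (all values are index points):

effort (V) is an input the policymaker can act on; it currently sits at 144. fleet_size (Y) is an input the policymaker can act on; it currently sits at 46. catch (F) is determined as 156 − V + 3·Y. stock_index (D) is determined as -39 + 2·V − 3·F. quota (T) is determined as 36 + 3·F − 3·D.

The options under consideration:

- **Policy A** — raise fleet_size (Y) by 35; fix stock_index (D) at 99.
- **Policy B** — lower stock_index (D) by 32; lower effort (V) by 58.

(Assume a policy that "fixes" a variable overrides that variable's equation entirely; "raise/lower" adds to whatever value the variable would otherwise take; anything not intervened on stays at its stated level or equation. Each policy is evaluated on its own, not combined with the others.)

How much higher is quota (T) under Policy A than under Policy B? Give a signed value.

Policy A (Y + 35, D := 99):
  V = 144
  Y = 46 + 35 = 81
  F = 156 − 144 + 3·81 = 255
  D = 99
  T = 36 + 3·255 − 3·99 = 504
Policy B (D − 32, V − 58):
  V = 144 − 58 = 86
  Y = 46
  F = 156 − 86 + 3·46 = 208
  D = -39 + 2·86 − 3·208 (−32 from intervention) = -523
  T = 36 + 3·208 − 3·(-523) = 2229
T: 504 − 2229 = -1725

-1725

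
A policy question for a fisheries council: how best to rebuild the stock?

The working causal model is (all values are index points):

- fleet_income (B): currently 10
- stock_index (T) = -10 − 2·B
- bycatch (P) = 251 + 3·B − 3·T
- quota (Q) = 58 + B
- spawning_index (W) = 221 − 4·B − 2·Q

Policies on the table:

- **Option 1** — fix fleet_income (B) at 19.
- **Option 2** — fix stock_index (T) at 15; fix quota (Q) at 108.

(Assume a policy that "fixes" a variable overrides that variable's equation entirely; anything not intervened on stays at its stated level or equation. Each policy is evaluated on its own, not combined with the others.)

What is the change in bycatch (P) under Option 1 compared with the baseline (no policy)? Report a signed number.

Baseline:
  B = 10
  T = -10 − 2·10 = -30
  P = 251 + 3·10 − 3·(-30) = 371
Option 1 (B := 19):
  B = 19
  T = -10 − 2·19 = -48
  P = 251 + 3·19 − 3·(-48) = 452
Change in P: 452 − 371 = 81

81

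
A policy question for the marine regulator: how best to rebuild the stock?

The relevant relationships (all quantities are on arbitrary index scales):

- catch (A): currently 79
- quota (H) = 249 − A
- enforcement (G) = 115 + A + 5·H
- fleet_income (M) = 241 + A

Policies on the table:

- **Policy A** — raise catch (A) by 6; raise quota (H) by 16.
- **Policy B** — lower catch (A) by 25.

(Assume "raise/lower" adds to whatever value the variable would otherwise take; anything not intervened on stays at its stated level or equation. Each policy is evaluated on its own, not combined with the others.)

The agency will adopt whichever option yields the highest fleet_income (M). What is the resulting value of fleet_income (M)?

326

Policy A (A + 6, H + 16):
  A = 79 + 6 = 85
  M = 241 + 85 = 326
Policy B (A − 25):
  A = 79 − 25 = 54
  M = 241 + 54 = 295
Comparing — Policy A: M=326, Policy B: M=295. Highest is 326 (Policy A).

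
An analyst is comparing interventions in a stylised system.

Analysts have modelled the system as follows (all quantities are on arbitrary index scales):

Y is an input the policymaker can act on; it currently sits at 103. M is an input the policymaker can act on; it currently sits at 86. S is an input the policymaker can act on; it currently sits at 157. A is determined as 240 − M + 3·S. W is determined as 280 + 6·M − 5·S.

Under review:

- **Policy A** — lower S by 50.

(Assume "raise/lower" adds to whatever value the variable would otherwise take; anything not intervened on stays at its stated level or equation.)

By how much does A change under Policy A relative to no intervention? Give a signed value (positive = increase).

Baseline:
  M = 86
  S = 157
  A = 240 − 86 + 3·157 = 625
Policy A (S − 50):
  M = 86
  S = 157 − 50 = 107
  A = 240 − 86 + 3·107 = 475
Change in A: 475 − 625 = -150

-150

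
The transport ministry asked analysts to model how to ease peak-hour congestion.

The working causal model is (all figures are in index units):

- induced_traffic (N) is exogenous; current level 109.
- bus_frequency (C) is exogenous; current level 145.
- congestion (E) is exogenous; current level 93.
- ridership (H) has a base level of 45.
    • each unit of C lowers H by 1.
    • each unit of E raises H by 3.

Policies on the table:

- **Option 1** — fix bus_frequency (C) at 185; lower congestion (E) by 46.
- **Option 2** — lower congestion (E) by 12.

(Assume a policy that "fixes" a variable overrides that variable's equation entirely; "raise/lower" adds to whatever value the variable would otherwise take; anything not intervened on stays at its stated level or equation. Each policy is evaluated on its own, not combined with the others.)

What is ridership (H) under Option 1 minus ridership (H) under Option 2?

-142

Option 1 (C := 185, E − 46):
  C = 185
  E = 93 − 46 = 47
  H = 45 − 185 + 3·47 = 1
Option 2 (E − 12):
  C = 145
  E = 93 − 12 = 81
  H = 45 − 145 + 3·81 = 143
H: 1 − 143 = -142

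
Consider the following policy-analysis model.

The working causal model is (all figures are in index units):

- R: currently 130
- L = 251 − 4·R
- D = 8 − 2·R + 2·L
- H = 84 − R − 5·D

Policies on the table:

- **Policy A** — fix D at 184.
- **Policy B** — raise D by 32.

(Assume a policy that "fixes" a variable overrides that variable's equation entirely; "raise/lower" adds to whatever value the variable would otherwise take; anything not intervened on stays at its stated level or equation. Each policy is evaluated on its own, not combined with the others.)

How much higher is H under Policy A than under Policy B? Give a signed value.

Policy A (D := 184):
  R = 130
  L = 251 − 4·130 = -269
  D = 184
  H = 84 − 130 − 5·184 = -966
Policy B (D + 32):
  R = 130
  L = 251 − 4·130 = -269
  D = 8 − 2·130 + 2·(-269) (+32 from intervention) = -758
  H = 84 − 130 − 5·(-758) = 3744
H: -966 − 3744 = -4710

-4710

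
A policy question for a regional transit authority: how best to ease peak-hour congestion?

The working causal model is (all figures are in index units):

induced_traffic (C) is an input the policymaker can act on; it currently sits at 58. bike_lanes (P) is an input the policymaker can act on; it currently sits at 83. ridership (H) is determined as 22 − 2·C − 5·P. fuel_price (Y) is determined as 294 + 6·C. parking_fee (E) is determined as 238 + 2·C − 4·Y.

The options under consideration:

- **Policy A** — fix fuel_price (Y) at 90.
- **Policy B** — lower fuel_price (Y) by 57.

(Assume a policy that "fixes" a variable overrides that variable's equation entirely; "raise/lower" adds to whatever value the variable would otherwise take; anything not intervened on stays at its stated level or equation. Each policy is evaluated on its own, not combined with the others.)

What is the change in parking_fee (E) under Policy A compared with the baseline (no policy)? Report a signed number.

2208

Baseline:
  C = 58
  Y = 294 + 6·58 = 642
  E = 238 + 2·58 − 4·642 = -2214
Policy A (Y := 90):
  C = 58
  Y = 90
  E = 238 + 2·58 − 4·90 = -6
Change in E: -6 − (-2214) = 2208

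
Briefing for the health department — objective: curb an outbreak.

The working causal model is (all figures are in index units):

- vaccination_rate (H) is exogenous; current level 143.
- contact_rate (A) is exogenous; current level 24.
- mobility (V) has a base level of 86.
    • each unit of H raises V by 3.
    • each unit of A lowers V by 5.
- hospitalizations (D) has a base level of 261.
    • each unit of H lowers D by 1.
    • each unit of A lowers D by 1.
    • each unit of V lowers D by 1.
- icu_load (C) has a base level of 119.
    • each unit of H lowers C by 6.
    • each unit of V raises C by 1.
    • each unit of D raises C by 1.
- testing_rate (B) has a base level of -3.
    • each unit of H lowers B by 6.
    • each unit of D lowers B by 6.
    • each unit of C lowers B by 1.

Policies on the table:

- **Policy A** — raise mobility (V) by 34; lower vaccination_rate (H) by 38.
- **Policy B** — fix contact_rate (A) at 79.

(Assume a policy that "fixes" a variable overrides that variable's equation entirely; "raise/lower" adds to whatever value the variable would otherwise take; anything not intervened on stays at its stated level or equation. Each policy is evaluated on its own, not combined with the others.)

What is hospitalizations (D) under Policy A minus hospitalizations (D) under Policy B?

-102

Policy A (V + 34, H − 38):
  H = 143 − 38 = 105
  A = 24
  V = 86 + 3·105 − 5·24 (+34 from intervention) = 315
  D = 261 − 105 − 24 − 315 = -183
Policy B (A := 79):
  H = 143
  A = 79
  V = 86 + 3·143 − 5·79 = 120
  D = 261 − 143 − 79 − 120 = -81
D: -183 − (-81) = -102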